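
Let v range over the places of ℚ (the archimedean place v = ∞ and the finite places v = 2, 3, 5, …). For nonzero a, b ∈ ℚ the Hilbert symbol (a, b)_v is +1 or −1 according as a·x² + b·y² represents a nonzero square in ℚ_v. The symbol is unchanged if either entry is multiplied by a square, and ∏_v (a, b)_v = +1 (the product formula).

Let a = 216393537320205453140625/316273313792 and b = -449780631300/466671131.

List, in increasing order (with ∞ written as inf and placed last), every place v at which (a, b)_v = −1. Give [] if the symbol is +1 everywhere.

(a, b) ≡ (2, -199563) mod (ℚ^×)²; places V = {2, 3, 5, 7, 11, 13, 17, 41, 43, 47, ∞}.
(a,b)_13: α=0, u≡8; β=1, v≡7 (mod 13); (8|13)=-1, (7|13)=-1; sign (−1)^0·-1^1·-1^0 = -1.
(a,b)_41: α=2, u≡8; β=2, v≡40 (mod 41); (8|41)=+1, (40|41)=+1; sign (−1)^0·+1^2·+1^2 = +1.
(a,b)_∞: sgn(2)=+, sgn(-199563)=−, so +1.
(a,b)_43: α=-2, u≡22; β=-1, v≡28 (mod 43); (22|43)=-1, (28|43)=-1; sign (−1)^0·-1^-1·-1^-2 = -1.
(a,b)_7: α=6, u≡4; β=1, v≡2 (mod 7); (4|7)=+1, (2|7)=+1; sign (−1)^0·+1^1·+1^6 = +1.
(a,b)_5: α=6, u≡3; β=2, v≡3 (mod 5); (3|5)=-1, (3|5)=-1; sign (−1)^0·-1^2·-1^6 = +1.
(a,b)_3: α=14, u≡2; β=5, v≡1 (mod 3); (2|3)=-1, (1|3)=+1; sign (−1)^0·-1^5·+1^14 = -1.
(a,b)_17: α=-4, u≡9; β=-3, v≡4 (mod 17); (9|17)=+1, (4|17)=+1; sign (−1)^0·+1^-3·+1^-4 = +1.
(a,b)_2: α=-11, β=2; u≡1, v≡5 (mod 8); ε(u)ε(v)=0·0, αω(v)=-11·1, βω(u)=2·0; sum ≡ 1  ⇒  -1.
(a,b)_47: α=0, u≡2; β=-2, v≡31 (mod 47); (2|47)=+1, (31|47)=-1; sign (−1)^0·+1^-2·-1^0 = +1.
(a,b)_11: α=4, u≡7; β=2, v≡2 (mod 11); (7|11)=-1, (2|11)=-1; sign (−1)^0·-1^2·-1^4 = +1.
Ram(2, -199563) = {2, 3, 13, 43}; no ℚ_2-point on the conic.

[2, 3, 13, 43]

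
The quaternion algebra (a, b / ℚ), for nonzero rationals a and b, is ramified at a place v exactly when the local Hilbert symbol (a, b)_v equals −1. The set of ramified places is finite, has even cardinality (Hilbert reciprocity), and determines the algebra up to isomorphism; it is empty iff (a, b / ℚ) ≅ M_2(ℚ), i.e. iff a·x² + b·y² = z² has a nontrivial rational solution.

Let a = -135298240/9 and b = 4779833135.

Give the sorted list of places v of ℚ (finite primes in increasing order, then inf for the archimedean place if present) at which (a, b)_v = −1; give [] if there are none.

[11, 17]

(a, b) ≡ (-7315, 935) mod (ℚ^×)²; places V = {2, 3, 5, 7, 11, 17, 19, ∞}.
(a,b)_3: α=-2, u≡2; β=0, v≡2 (mod 3); (2|3)=-1, (2|3)=-1; sign (−1)^0·-1^0·-1^-2 = +1.
(a,b)_∞: sgn(-7315)=−, sgn(935)=+, so +1.
(a,b)_2: α=6, β=0; u≡5, v≡7 (mod 8); ε(u)ε(v)=0·1, αω(v)=6·0, βω(u)=0·1; sum ≡ 0  ⇒  +1.
(a,b)_5: α=1, u≡3; β=1, v≡2 (mod 5); (3|5)=-1, (2|5)=-1; sign (−1)^0·-1^1·-1^1 = +1.
(a,b)_7: α=1, u≡5; β=2, v≡4 (mod 7); (5|7)=-1, (4|7)=+1; sign (−1)^0·-1^2·+1^1 = +1.
(a,b)_17: α=2, u≡6; β=3, v≡2 (mod 17); (6|17)=-1, (2|17)=+1; sign (−1)^0·-1^3·+1^2 = -1.
(a,b)_11: α=1, u≡7; β=1, v≡2 (mod 11); (7|11)=-1, (2|11)=-1; sign (−1)^1·-1^1·-1^1 = -1.
(a,b)_19: α=1, u≡14; β=2, v≡5 (mod 19); (14|19)=-1, (5|19)=+1; sign (−1)^0·-1^2·+1^1 = +1.
|Ram(-7315, 935)| = 2, even; anisotropic at {11, 17}.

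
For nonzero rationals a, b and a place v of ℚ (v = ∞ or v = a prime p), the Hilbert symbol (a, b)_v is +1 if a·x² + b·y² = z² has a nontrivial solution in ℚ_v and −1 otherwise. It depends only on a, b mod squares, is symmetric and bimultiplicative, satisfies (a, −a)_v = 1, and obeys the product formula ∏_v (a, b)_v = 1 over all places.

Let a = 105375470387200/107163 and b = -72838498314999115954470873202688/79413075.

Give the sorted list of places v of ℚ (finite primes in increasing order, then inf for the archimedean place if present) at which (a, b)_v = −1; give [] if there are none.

(a, b) ≡ (667641, -7344051) mod (ℚ^×)²; places V = {2, 3, 5, 7, 11, 13, 17, 19, 53, ∞}.
(a,b)_11: α=0, u≡2; β=3, v≡1 (mod 11); (2|11)=-1, (1|11)=+1; sign (−1)^0·-1^3·+1^0 = -1.
(a,b)_53: α=1, u≡4; β=3, v≡37 (mod 53); (4|53)=+1, (37|53)=+1; sign (−1)^0·+1^3·+1^1 = +1.
(a,b)_19: α=1, u≡18; β=3, v≡5 (mod 19); (18|19)=-1, (5|19)=+1; sign (−1)^1·-1^3·+1^1 = +1.
(a,b)_13: α=1, u≡11; β=3, v≡4 (mod 13); (11|13)=-1, (4|13)=+1; sign (−1)^0·-1^3·+1^1 = -1.
(a,b)_17: α=3, u≡12; β=5, v≡8 (mod 17); (12|17)=-1, (8|17)=+1; sign (−1)^0·-1^5·+1^3 = -1.
(a,b)_3: α=-7, u≡1; β=-3, v≡1 (mod 3); (1|3)=+1, (1|3)=+1; sign (−1)^1·+1^-3·+1^-7 = -1.
(a,b)_5: α=2, u≡1; β=-2, v≡4 (mod 5); (1|5)=+1, (4|5)=+1; sign (−1)^0·+1^-2·+1^2 = +1.
(a,b)_∞: sgn(667641)=+, sgn(-7344051)=−, so +1.
(a,b)_2: α=16, β=34; u≡1, v≡5 (mod 8); ε(u)ε(v)=0·0, αω(v)=16·1, βω(u)=34·0; sum ≡ 0  ⇒  +1.
(a,b)_7: α=-2, u≡2; β=-6, v≡6 (mod 7); (2|7)=+1, (6|7)=-1; sign (−1)^0·+1^-6·-1^-2 = +1.
Ram(667641, -7344051) = {3, 11, 13, 17}; no ℚ_3-point on the conic.

[3, 11, 13, 17]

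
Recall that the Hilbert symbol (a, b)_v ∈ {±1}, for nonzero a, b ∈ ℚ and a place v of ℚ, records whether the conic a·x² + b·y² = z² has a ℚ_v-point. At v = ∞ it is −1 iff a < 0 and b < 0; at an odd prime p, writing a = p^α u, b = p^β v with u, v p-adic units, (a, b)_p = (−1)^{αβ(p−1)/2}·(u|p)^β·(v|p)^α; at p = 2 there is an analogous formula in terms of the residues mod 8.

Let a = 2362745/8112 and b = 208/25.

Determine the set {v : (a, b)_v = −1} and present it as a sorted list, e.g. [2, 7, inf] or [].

[5, 7, 11, 13]

Mod squares: a ≡ 19635, b ≡ 13. Check v ∈ {∞, 2, 3, 5, 7, 11, 13, 17, 19}.
v=3: a=3^-1·(≡2), b=3^0·(≡1) mod 3; (2|3)=-1, (1|3)=+1; (−1)^{-1·0·1}·(-1)^0·(+1)^-1 = +1.
v=∞: 19635 > 0 and 13 > 0  ⇒  (a,b)_∞ = +1.
v=2: v_2(a)=-4, v_2(b)=4; units ≡ 3, 5 (mod 8); ε·ε+αω+βω = 1·0+-4·1+4·1 ≡ 0  ⇒  (a,b)_2 = +1.
v=5: a=5^1·(≡2), b=5^-2·(≡3) mod 5; (2|5)=-1, (3|5)=-1; (−1)^{1·-2·2}·(-1)^-2·(-1)^1 = -1.
v=11: a=11^1·(≡4), b=11^0·(≡7) mod 11; (4|11)=+1, (7|11)=-1; (−1)^{1·0·5}·(+1)^0·(-1)^1 = -1.
v=17: a=17^1·(≡9), b=17^0·(≡9) mod 17; (9|17)=+1, (9|17)=+1; (−1)^{1·0·8}·(+1)^0·(+1)^1 = +1.
v=7: a=7^1·(≡5), b=7^0·(≡3) mod 7; (5|7)=-1, (3|7)=-1; (−1)^{1·0·3}·(-1)^0·(-1)^1 = -1.
v=19: a=19^2·(≡10), b=19^0·(≡3) mod 19; (10|19)=-1, (3|19)=-1; (−1)^{2·0·9}·(-1)^0·(-1)^2 = +1.
v=13: a=13^-2·(≡11), b=13^1·(≡10) mod 13; (11|13)=-1, (10|13)=+1; (−1)^{-2·1·6}·(-1)^1·(+1)^-2 = -1.
|Ram(19635, 13)| = 4, even; anisotropic at {5, 7, 11, 13}.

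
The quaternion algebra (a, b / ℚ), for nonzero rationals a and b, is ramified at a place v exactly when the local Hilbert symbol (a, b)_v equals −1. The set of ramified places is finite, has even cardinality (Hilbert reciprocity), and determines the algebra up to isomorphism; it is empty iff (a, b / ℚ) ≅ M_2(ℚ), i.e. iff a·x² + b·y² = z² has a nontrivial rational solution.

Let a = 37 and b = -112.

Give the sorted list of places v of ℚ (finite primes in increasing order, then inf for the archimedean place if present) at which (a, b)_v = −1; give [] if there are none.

(a, b) ≡ (37, -7) mod (ℚ^×)²; places V = {2, 7, 37, ∞}.
(a,b)_7: α=0, u≡2; β=1, v≡5 (mod 7); (2|7)=+1, (5|7)=-1; sign (−1)^0·+1^1·-1^0 = +1.
(a,b)_37: α=1, u≡1; β=0, v≡36 (mod 37); (1|37)=+1, (36|37)=+1; sign (−1)^0·+1^0·+1^1 = +1.
(a,b)_2: α=0, β=4; u≡5, v≡1 (mod 8); ε(u)ε(v)=0·0, αω(v)=0·0, βω(u)=4·1; sum ≡ 0  ⇒  +1.
(a,b)_∞: sgn(37)=+, sgn(-7)=−, so +1.
Ram(a, b) = ∅: the form 37·x² + -7·y² − z² is isotropic over every ℚ_v, so by Hasse–Minkowski it is isotropic over ℚ.

[]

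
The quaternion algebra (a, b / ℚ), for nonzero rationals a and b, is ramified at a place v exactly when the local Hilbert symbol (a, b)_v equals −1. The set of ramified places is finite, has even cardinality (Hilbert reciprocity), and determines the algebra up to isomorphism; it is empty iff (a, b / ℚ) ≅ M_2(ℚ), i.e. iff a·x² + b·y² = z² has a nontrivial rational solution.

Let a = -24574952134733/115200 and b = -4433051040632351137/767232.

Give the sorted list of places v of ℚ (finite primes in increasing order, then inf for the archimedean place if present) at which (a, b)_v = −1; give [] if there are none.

Mod squares: a ≡ -12586, b ≡ -82621. Check v ∈ {∞, 2, 3, 5, 7, 11, 13, 19, 23, 29, 31, 37}.
v=29: a=29^1·(≡20), b=29^1·(≡9) mod 29; (20|29)=+1, (9|29)=+1; (−1)^{1·1·14}·(+1)^1·(+1)^1 = +1.
v=3: a=3^-2·(≡2), b=3^-4·(≡2) mod 3; (2|3)=-1, (2|3)=-1; (−1)^{-2·-4·1}·(-1)^-4·(-1)^-2 = +1.
v=7: a=7^1·(≡2), b=7^1·(≡3) mod 7; (2|7)=+1, (3|7)=-1; (−1)^{1·1·3}·(+1)^1·(-1)^1 = +1.
v=5: a=5^-2·(≡4), b=5^0·(≡4) mod 5; (4|5)=+1, (4|5)=+1; (−1)^{-2·0·2}·(+1)^0·(+1)^-2 = +1.
v=19: a=19^2·(≡1), b=19^2·(≡15) mod 19; (1|19)=+1, (15|19)=-1; (−1)^{2·2·9}·(+1)^2·(-1)^2 = +1.
v=2: v_2(a)=-9, v_2(b)=-8; units ≡ 3, 3 (mod 8); ε·ε+αω+βω = 1·1+-9·1+-8·1 ≡ 0  ⇒  (a,b)_2 = +1.
v=23: a=23^2·(≡18), b=23^4·(≡1) mod 23; (18|23)=+1, (1|23)=+1; (−1)^{2·4·11}·(+1)^4·(+1)^2 = +1.
v=∞: -12586 < 0 and -82621 < 0  ⇒  (a,b)_∞ = -1.
v=31: a=31^1·(≡10), b=31^2·(≡20) mod 31; (10|31)=+1, (20|31)=+1; (−1)^{1·2·15}·(+1)^2·(+1)^1 = +1.
v=13: a=13^2·(≡8), b=13^2·(≡11) mod 13; (8|13)=-1, (11|13)=-1; (−1)^{2·2·6}·(-1)^2·(-1)^2 = +1.
v=37: a=37^0·(≡13), b=37^-1·(≡8) mod 37; (13|37)=-1, (8|37)=-1; (−1)^{0·-1·18}·(-1)^-1·(-1)^0 = -1.
v=11: a=11^2·(≡1), b=11^3·(≡7) mod 11; (1|11)=+1, (7|11)=-1; (−1)^{2·3·5}·(+1)^3·(-1)^2 = +1.
|Ram(-12586, -82621)| = 2, even; anisotropic at {37, ∞}.

[37, inf]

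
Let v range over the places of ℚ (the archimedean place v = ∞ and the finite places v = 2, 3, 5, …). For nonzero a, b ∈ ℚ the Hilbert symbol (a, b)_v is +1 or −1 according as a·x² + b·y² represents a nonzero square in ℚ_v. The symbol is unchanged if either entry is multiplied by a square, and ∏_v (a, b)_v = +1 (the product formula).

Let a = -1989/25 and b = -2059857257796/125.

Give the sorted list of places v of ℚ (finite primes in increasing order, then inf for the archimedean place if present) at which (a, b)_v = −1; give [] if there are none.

(a, b) ≡ (-221, -650845) mod (ℚ^×)²; places V = {2, 3, 5, 13, 17, 19, 31, ∞}.
(a,b)_13: α=1, u≡10; β=3, v≡6 (mod 13); (10|13)=+1, (6|13)=-1; sign (−1)^0·+1^3·-1^1 = -1.
(a,b)_19: α=0, u≡1; β=1, v≡8 (mod 19); (1|19)=+1, (8|19)=-1; sign (−1)^0·+1^1·-1^0 = +1.
(a,b)_3: α=2, u≡1; β=4, v≡2 (mod 3); (1|3)=+1, (2|3)=-1; sign (−1)^0·+1^4·-1^2 = +1.
(a,b)_31: α=0, u≡6; β=1, v≡26 (mod 31); (6|31)=-1, (26|31)=-1; sign (−1)^0·-1^1·-1^0 = -1.
(a,b)_∞: sgn(-221)=−, sgn(-650845)=−, so -1.
(a,b)_2: α=0, β=2; u≡3, v≡3 (mod 8); ε(u)ε(v)=1·1, αω(v)=0·1, βω(u)=2·1; sum ≡ 1  ⇒  -1.
(a,b)_17: α=1, u≡13; β=3, v≡4 (mod 17); (13|17)=+1, (4|17)=+1; sign (−1)^0·+1^3·+1^1 = +1.
(a,b)_5: α=-2, u≡1; β=-3, v≡4 (mod 5); (1|5)=+1, (4|5)=+1; sign (−1)^0·+1^-3·+1^-2 = +1.
Ram(-221, -650845) = {2, 13, 31, ∞}; no ℚ_2-point on the conic.

[2, 13, 31, inf]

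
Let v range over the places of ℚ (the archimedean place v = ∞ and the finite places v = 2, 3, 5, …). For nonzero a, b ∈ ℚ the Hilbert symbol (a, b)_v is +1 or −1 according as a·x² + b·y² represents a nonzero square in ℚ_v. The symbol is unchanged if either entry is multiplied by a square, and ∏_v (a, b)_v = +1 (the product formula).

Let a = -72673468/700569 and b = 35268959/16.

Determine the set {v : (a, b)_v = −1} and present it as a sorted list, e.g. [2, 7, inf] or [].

[7, 19, 23, 29]

Mod squares: a ≡ -7567, b ≡ 551. Check v ∈ {∞, 2, 3, 7, 11, 19, 23, 29, 31, 47}.
v=2: v_2(a)=2, v_2(b)=-4; units ≡ 1, 7 (mod 8); ε·ε+αω+βω = 0·1+2·0+-4·0 ≡ 0  ⇒  (a,b)_2 = +1.
v=∞: -7567 < 0 and 551 > 0  ⇒  (a,b)_∞ = +1.
v=19: a=19^0·(≡12), b=19^1·(≡13) mod 19; (12|19)=-1, (13|19)=-1; (−1)^{0·1·9}·(-1)^1·(-1)^0 = -1.
v=47: a=47^1·(≡21), b=47^0·(≡7) mod 47; (21|47)=+1, (7|47)=+1; (−1)^{1·0·23}·(+1)^0·(+1)^1 = +1.
v=23: a=23^1·(≡2), b=23^2·(≡14) mod 23; (2|23)=+1, (14|23)=-1; (−1)^{1·2·11}·(+1)^2·(-1)^1 = -1.
v=11: a=11^0·(≡1), b=11^2·(≡9) mod 11; (1|11)=+1, (9|11)=+1; (−1)^{0·2·5}·(+1)^2·(+1)^0 = +1.
v=31: a=31^-2·(≡5), b=31^0·(≡22) mod 31; (5|31)=+1, (22|31)=-1; (−1)^{-2·0·15}·(+1)^0·(-1)^-2 = +1.
v=7: a=7^5·(≡1), b=7^0·(≡6) mod 7; (1|7)=+1, (6|7)=-1; (−1)^{5·0·3}·(+1)^0·(-1)^5 = -1.
v=29: a=29^0·(≡26), b=29^1·(≡18) mod 29; (26|29)=-1, (18|29)=-1; (−1)^{0·1·14}·(-1)^1·(-1)^0 = -1.
v=3: a=3^-6·(≡2), b=3^0·(≡2) mod 3; (2|3)=-1, (2|3)=-1; (−1)^{-6·0·1}·(-1)^0·(-1)^-6 = +1.
Ram(-7567, 551) = {7, 19, 23, 29}; no ℚ_7-point on the conic.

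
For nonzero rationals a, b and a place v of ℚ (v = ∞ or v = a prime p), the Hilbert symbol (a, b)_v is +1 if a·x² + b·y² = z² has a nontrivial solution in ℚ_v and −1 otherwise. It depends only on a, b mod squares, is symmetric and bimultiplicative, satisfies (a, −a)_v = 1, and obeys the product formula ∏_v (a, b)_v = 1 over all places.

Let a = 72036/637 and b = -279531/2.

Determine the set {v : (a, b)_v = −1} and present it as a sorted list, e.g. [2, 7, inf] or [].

Mod squares: a ≡ 26013, b ≡ -6902. Check v ∈ {∞, 2, 3, 7, 13, 17, 23, 29}.
v=7: a=7^-2·(≡1), b=7^1·(≡1) mod 7; (1|7)=+1, (1|7)=+1; (−1)^{-2·1·3}·(+1)^1·(+1)^-2 = +1.
v=13: a=13^-1·(≡12), b=13^0·(≡4) mod 13; (12|13)=+1, (4|13)=+1; (−1)^{-1·0·6}·(+1)^0·(+1)^-1 = +1.
v=29: a=29^1·(≡10), b=29^1·(≡9) mod 29; (10|29)=-1, (9|29)=+1; (−1)^{1·1·14}·(-1)^1·(+1)^1 = -1.
v=3: a=3^3·(≡1), b=3^4·(≡1) mod 3; (1|3)=+1, (1|3)=+1; (−1)^{3·4·1}·(+1)^4·(+1)^3 = +1.
v=∞: 26013 > 0 and -6902 < 0  ⇒  (a,b)_∞ = +1.
v=17: a=17^0·(≡3), b=17^1·(≡15) mod 17; (3|17)=-1, (15|17)=+1; (−1)^{0·1·8}·(-1)^1·(+1)^0 = -1.
v=2: v_2(a)=2, v_2(b)=-1; units ≡ 5, 5 (mod 8); ε·ε+αω+βω = 0·0+2·1+-1·1 ≡ 1  ⇒  (a,b)_2 = -1.
v=23: a=23^1·(≡6), b=23^0·(≡17) mod 23; (6|23)=+1, (17|23)=-1; (−1)^{1·0·11}·(+1)^0·(-1)^1 = -1.
|Ram(26013, -6902)| = 4, even; anisotropic at {2, 17, 23, 29}.

[2, 17, 23, 29]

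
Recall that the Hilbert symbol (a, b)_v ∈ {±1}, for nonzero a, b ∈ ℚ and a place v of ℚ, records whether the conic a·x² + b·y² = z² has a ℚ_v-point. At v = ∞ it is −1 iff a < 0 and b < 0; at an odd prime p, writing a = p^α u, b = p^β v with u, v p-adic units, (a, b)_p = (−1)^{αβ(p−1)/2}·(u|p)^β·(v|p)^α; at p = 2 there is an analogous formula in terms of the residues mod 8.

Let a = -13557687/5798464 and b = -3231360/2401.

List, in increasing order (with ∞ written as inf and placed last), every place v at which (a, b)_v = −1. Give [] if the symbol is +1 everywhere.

Mod squares: a ≡ -663, b ≡ -5610. Check v ∈ {∞, 2, 3, 5, 7, 11, 13, 17, 43}.
v=7: a=7^-2·(≡4), b=7^-4·(≡1) mod 7; (4|7)=+1, (1|7)=+1; (−1)^{-2·-4·3}·(+1)^-4·(+1)^-2 = +1.
v=2: v_2(a)=-6, v_2(b)=7; units ≡ 1, 3 (mod 8); ε·ε+αω+βω = 0·1+-6·1+7·0 ≡ 0  ⇒  (a,b)_2 = +1.
v=11: a=11^2·(≡10), b=11^1·(≡2) mod 11; (10|11)=-1, (2|11)=-1; (−1)^{2·1·5}·(-1)^1·(-1)^2 = -1.
v=5: a=5^0·(≡2), b=5^1·(≡3) mod 5; (2|5)=-1, (3|5)=-1; (−1)^{0·1·2}·(-1)^1·(-1)^0 = -1.
v=43: a=43^-2·(≡15), b=43^0·(≡24) mod 43; (15|43)=+1, (24|43)=+1; (−1)^{-2·0·21}·(+1)^0·(+1)^-2 = +1.
v=∞: -663 < 0 and -5610 < 0  ⇒  (a,b)_∞ = -1.
v=17: a=17^1·(≡5), b=17^1·(≡12) mod 17; (5|17)=-1, (12|17)=-1; (−1)^{1·1·8}·(-1)^1·(-1)^1 = +1.
v=3: a=3^1·(≡1), b=3^3·(≡2) mod 3; (1|3)=+1, (2|3)=-1; (−1)^{1·3·1}·(+1)^3·(-1)^1 = +1.
v=13: a=13^3·(≡12), b=13^0·(≡7) mod 13; (12|13)=+1, (7|13)=-1; (−1)^{3·0·6}·(+1)^0·(-1)^3 = -1.
Ram(-663, -5610) = {5, 11, 13, ∞}; no ℚ_5-point on the conic.

[5, 11, 13, inf]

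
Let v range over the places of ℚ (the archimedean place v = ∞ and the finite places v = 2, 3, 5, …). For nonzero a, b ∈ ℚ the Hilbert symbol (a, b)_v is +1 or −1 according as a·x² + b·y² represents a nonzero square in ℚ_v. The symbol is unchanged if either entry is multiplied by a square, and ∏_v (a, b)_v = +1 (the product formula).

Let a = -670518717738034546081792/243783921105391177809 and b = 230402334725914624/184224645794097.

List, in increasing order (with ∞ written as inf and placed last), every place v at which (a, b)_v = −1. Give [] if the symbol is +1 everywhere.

(a, b) ≡ (-58, 17) mod (ℚ^×)²; places V = {2, 3, 7, 13, 17, 19, 23, 29, 31, ∞}.
(a,b)_31: α=-4, u≡16; β=-2, v≡27 (mod 31); (16|31)=+1, (27|31)=-1; sign (−1)^0·+1^-2·-1^-4 = +1.
(a,b)_3: α=-14, u≡2; β=-10, v≡2 (mod 3); (2|3)=-1, (2|3)=-1; sign (−1)^0·-1^-10·-1^-14 = +1.
(a,b)_29: α=5, u≡11; β=4, v≡26 (mod 29); (11|29)=-1, (26|29)=-1; sign (−1)^0·-1^4·-1^5 = -1.
(a,b)_2: α=25, β=14; u≡3, v≡1 (mod 8); ε(u)ε(v)=1·0, αω(v)=25·0, βω(u)=14·1; sum ≡ 0  ⇒  +1.
(a,b)_23: α=-2, u≡15; β=-2, v≡22 (mod 23); (15|23)=-1, (22|23)=-1; sign (−1)^0·-1^-2·-1^-2 = +1.
(a,b)_13: α=2, u≡2; β=2, v≡12 (mod 13); (2|13)=-1, (12|13)=+1; sign (−1)^0·-1^2·+1^2 = +1.
(a,b)_∞: sgn(-58)=−, sgn(17)=+, so +1.
(a,b)_19: α=-2, u≡2; β=-2, v≡9 (mod 19); (2|19)=-1, (9|19)=+1; sign (−1)^0·-1^-2·+1^-2 = +1.
(a,b)_7: α=8, u≡3; β=6, v≡3 (mod 7); (3|7)=-1, (3|7)=-1; sign (−1)^0·-1^6·-1^8 = +1.
(a,b)_17: α=-2, u≡7; β=-1, v≡4 (mod 17); (7|17)=-1, (4|17)=+1; sign (−1)^0·-1^-1·+1^-2 = -1.
Ram(-58, 17) = {17, 29}; no ℚ_17-point on the conic.

[17, 29]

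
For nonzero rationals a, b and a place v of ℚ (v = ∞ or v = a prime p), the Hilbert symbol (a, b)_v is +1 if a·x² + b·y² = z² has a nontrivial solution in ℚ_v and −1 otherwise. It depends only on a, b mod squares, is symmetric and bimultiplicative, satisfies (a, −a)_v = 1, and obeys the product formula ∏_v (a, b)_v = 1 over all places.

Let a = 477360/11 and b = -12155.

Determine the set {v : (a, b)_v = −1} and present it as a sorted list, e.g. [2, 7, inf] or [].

[5, 17]

(a, b) ≡ (36465, -12155) mod (ℚ^×)²; places V = {2, 3, 5, 11, 13, 17, ∞}.
(a,b)_17: α=1, u≡12; β=1, v≡16 (mod 17); (12|17)=-1, (16|17)=+1; sign (−1)^0·-1^1·+1^1 = -1.
(a,b)_2: α=4, β=0; u≡1, v≡5 (mod 8); ε(u)ε(v)=0·0, αω(v)=4·1, βω(u)=0·0; sum ≡ 0  ⇒  +1.
(a,b)_3: α=3, u≡2; β=0, v≡1 (mod 3); (2|3)=-1, (1|3)=+1; sign (−1)^0·-1^0·+1^3 = +1.
(a,b)_13: α=1, u≡9; β=1, v≡1 (mod 13); (9|13)=+1, (1|13)=+1; sign (−1)^0·+1^1·+1^1 = +1.
(a,b)_∞: sgn(36465)=+, sgn(-12155)=−, so +1.
(a,b)_11: α=-1, u≡4; β=1, v≡6 (mod 11); (4|11)=+1, (6|11)=-1; sign (−1)^1·+1^1·-1^-1 = +1.
(a,b)_5: α=1, u≡2; β=1, v≡4 (mod 5); (2|5)=-1, (4|5)=+1; sign (−1)^0·-1^1·+1^1 = -1.
(36465, -12155 / ℚ) ramifies at {5, 17}: a division algebra.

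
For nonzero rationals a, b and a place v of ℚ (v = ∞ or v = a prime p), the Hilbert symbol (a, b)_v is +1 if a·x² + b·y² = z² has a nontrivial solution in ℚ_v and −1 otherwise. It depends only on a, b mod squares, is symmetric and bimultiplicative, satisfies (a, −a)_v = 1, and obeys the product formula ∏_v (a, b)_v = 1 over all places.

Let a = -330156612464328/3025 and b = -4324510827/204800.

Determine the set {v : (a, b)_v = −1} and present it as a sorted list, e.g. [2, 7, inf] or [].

[2, 13, 19, 29, 41, inf]

(a, b) ≡ (-465842, -14326) mod (ℚ^×)²; places V = {2, 3, 5, 7, 11, 13, 17, 19, 23, 29, 37, 41, ∞}.
(a,b)_11: α=-2, u≡7; β=0, v≡6 (mod 11); (7|11)=-1, (6|11)=-1; sign (−1)^0·-1^0·-1^-2 = +1.
(a,b)_13: α=1, u≡6; β=1, v≡3 (mod 13); (6|13)=-1, (3|13)=+1; sign (−1)^0·-1^1·+1^1 = -1.
(a,b)_23: α=1, u≡16; β=0, v≡9 (mod 23); (16|23)=+1, (9|23)=+1; sign (−1)^0·+1^0·+1^1 = +1.
(a,b)_41: α=1, u≡21; β=0, v≡26 (mod 41); (21|41)=+1, (26|41)=-1; sign (−1)^0·+1^0·-1^1 = -1.
(a,b)_37: α=0, u≡25; β=2, v≡28 (mod 37); (25|37)=+1, (28|37)=+1; sign (−1)^0·+1^2·+1^0 = +1.
(a,b)_29: α=2, u≡17; β=1, v≡20 (mod 29); (17|29)=-1, (20|29)=+1; sign (−1)^0·-1^1·+1^2 = -1.
(a,b)_17: α=2, u≡15; β=0, v≡3 (mod 17); (15|17)=+1, (3|17)=-1; sign (−1)^0·+1^0·-1^2 = +1.
(a,b)_∞: sgn(-465842)=−, sgn(-14326)=−, so -1.
(a,b)_7: α=0, u≡1; β=2, v≡5 (mod 7); (1|7)=+1, (5|7)=-1; sign (−1)^0·+1^2·-1^0 = +1.
(a,b)_5: α=-2, u≡2; β=-2, v≡4 (mod 5); (2|5)=-1, (4|5)=+1; sign (−1)^0·-1^-2·+1^-2 = +1.
(a,b)_2: α=3, β=-13; u≡7, v≡5 (mod 8); ε(u)ε(v)=1·0, αω(v)=3·1, βω(u)=-13·0; sum ≡ 1  ⇒  -1.
(a,b)_19: α=1, u≡1; β=1, v≡7 (mod 19); (1|19)=+1, (7|19)=+1; sign (−1)^1·+1^1·+1^1 = -1.
(a,b)_3: α=6, u≡1; β=2, v≡2 (mod 3); (1|3)=+1, (2|3)=-1; sign (−1)^0·+1^2·-1^6 = +1.
Ram(-465842, -14326) = {2, 13, 19, 29, 41, ∞}; no ℚ_2-point on the conic.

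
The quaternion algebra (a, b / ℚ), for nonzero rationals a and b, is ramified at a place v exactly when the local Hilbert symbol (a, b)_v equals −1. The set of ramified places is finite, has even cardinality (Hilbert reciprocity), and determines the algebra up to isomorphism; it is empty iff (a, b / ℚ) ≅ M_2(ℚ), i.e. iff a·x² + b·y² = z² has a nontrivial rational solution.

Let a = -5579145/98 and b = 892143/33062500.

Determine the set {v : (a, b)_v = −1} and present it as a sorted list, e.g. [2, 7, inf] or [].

[2, 5, 11, 13]

(a, b) ≡ (-4290, 7) mod (ℚ^×)²; places V = {2, 3, 5, 7, 11, 13, 17, 23, ∞}.
(a,b)_17: α=2, u≡11; β=2, v≡7 (mod 17); (11|17)=-1, (7|17)=-1; sign (−1)^0·-1^2·-1^2 = +1.
(a,b)_∞: sgn(-4290)=−, sgn(7)=+, so +1.
(a,b)_2: α=-1, β=-2; u≡7, v≡7 (mod 8); ε(u)ε(v)=1·1, αω(v)=-1·0, βω(u)=-2·0; sum ≡ 1  ⇒  -1.
(a,b)_3: α=3, u≡1; β=2, v≡1 (mod 3); (1|3)=+1, (1|3)=+1; sign (−1)^0·+1^2·+1^3 = +1.
(a,b)_13: α=1, u≡8; β=0, v≡6 (mod 13); (8|13)=-1, (6|13)=-1; sign (−1)^0·-1^0·-1^1 = -1.
(a,b)_5: α=1, u≡2; β=-6, v≡3 (mod 5); (2|5)=-1, (3|5)=-1; sign (−1)^0·-1^-6·-1^1 = -1.
(a,b)_7: α=-2, u≡1; β=3, v≡2 (mod 7); (1|7)=+1, (2|7)=+1; sign (−1)^0·+1^3·+1^-2 = +1.
(a,b)_23: α=0, u≡21; β=-2, v≡20 (mod 23); (21|23)=-1, (20|23)=-1; sign (−1)^0·-1^-2·-1^0 = +1.
(a,b)_11: α=1, u≡7; β=0, v≡6 (mod 11); (7|11)=-1, (6|11)=-1; sign (−1)^0·-1^0·-1^1 = -1.
(-4290, 7 / ℚ) ramifies at {2, 5, 11, 13}: a division algebra.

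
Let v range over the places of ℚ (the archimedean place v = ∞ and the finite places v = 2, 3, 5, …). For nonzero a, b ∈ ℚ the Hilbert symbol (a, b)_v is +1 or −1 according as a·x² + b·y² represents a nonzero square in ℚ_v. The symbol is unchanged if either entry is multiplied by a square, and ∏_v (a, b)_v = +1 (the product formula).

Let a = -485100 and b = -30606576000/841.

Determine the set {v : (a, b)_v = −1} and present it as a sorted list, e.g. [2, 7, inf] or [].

Mod squares: a ≡ -11, b ≡ -2310. Check v ∈ {∞, 2, 3, 5, 7, 11, 13, 29}.
v=7: a=7^2·(≡5), b=7^3·(≡3) mod 7; (5|7)=-1, (3|7)=-1; (−1)^{2·3·3}·(-1)^3·(-1)^2 = -1.
v=11: a=11^1·(≡10), b=11^1·(≡2) mod 11; (10|11)=-1, (2|11)=-1; (−1)^{1·1·5}·(-1)^1·(-1)^1 = -1.
v=2: v_2(a)=2, v_2(b)=7; units ≡ 5, 5 (mod 8); ε·ε+αω+βω = 0·0+2·1+7·1 ≡ 1  ⇒  (a,b)_2 = -1.
v=13: a=13^0·(≡8), b=13^2·(≡3) mod 13; (8|13)=-1, (3|13)=+1; (−1)^{0·2·6}·(-1)^2·(+1)^0 = +1.
v=3: a=3^2·(≡1), b=3^1·(≡1) mod 3; (1|3)=+1, (1|3)=+1; (−1)^{2·1·1}·(+1)^1·(+1)^2 = +1.
v=29: a=29^0·(≡12), b=29^-2·(≡17) mod 29; (12|29)=-1, (17|29)=-1; (−1)^{0·-2·14}·(-1)^-2·(-1)^0 = +1.
v=∞: -11 < 0 and -2310 < 0  ⇒  (a,b)_∞ = -1.
v=5: a=5^2·(≡1), b=5^3·(≡2) mod 5; (1|5)=+1, (2|5)=-1; (−1)^{2·3·2}·(+1)^3·(-1)^2 = +1.
Ram(-11, -2310) = {2, 7, 11, ∞}; no ℚ_2-point on the conic.

[2, 7, 11, inf]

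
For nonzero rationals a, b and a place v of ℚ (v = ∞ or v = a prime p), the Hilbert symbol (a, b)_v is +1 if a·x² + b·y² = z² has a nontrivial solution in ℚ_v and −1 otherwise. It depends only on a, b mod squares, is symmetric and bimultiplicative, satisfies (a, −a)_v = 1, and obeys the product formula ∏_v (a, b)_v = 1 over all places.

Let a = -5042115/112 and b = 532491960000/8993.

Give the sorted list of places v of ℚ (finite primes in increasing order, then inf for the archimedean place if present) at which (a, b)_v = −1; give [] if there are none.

(a, b) ≡ (-23205, 11067) mod (ℚ^×)²; places V = {2, 3, 5, 7, 11, 13, 17, 23, 31, ∞}.
(a,b)_17: α=1, u≡14; β=-1, v≡5 (mod 17); (14|17)=-1, (5|17)=-1; sign (−1)^0·-1^-1·-1^1 = +1.
(a,b)_13: α=3, u≡4; β=2, v≡10 (mod 13); (4|13)=+1, (10|13)=+1; sign (−1)^0·+1^2·+1^3 = +1.
(a,b)_31: α=0, u≡10; β=1, v≡5 (mod 31); (10|31)=+1, (5|31)=+1; sign (−1)^0·+1^1·+1^0 = +1.
(a,b)_3: α=3, u≡2; β=1, v≡2 (mod 3); (2|3)=-1, (2|3)=-1; sign (−1)^1·-1^1·-1^3 = -1.
(a,b)_7: α=-1, u≡3; β=1, v≡3 (mod 7); (3|7)=-1, (3|7)=-1; sign (−1)^1·-1^1·-1^-1 = -1.
(a,b)_23: α=0, u≡3; β=-2, v≡16 (mod 23); (3|23)=+1, (16|23)=+1; sign (−1)^0·+1^-2·+1^0 = +1.
(a,b)_5: α=1, u≡1; β=4, v≡2 (mod 5); (1|5)=+1, (2|5)=-1; sign (−1)^0·+1^4·-1^1 = -1.
(a,b)_∞: sgn(-23205)=−, sgn(11067)=+, so +1.
(a,b)_2: α=-4, β=6; u≡3, v≡3 (mod 8); ε(u)ε(v)=1·1, αω(v)=-4·1, βω(u)=6·1; sum ≡ 1  ⇒  -1.
(a,b)_11: α=0, u≡5; β=2, v≡9 (mod 11); (5|11)=+1, (9|11)=+1; sign (−1)^0·+1^2·+1^0 = +1.
Ram(-23205, 11067) = {2, 3, 5, 7}; no ℚ_2-point on the conic.

[2, 3, 5, 7]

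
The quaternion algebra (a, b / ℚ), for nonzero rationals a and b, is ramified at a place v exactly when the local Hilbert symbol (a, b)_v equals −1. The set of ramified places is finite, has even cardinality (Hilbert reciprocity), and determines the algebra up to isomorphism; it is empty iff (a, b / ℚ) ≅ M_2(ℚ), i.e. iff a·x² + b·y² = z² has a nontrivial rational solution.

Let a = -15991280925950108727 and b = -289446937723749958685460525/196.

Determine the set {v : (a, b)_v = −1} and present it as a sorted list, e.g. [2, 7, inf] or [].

[19, 29, 31, inf]

Mod squares: a ≡ -41847, b ≡ -1178589. Check v ∈ {∞, 2, 3, 5, 7, 13, 19, 23, 29, 31, 37}.
v=7: a=7^0·(≡3), b=7^-2·(≡1) mod 7; (3|7)=-1, (1|7)=+1; (−1)^{0·-2·3}·(-1)^-2·(+1)^0 = +1.
v=∞: -41847 < 0 and -1178589 < 0  ⇒  (a,b)_∞ = -1.
v=3: a=3^3·(≡1), b=3^1·(≡2) mod 3; (1|3)=+1, (2|3)=-1; (−1)^{3·1·1}·(+1)^1·(-1)^3 = +1.
v=5: a=5^0·(≡3), b=5^2·(≡4) mod 5; (3|5)=-1, (4|5)=+1; (−1)^{0·2·2}·(-1)^2·(+1)^0 = +1.
v=13: a=13^3·(≡11), b=13^4·(≡1) mod 13; (11|13)=-1, (1|13)=+1; (−1)^{3·4·6}·(-1)^4·(+1)^3 = +1.
v=29: a=29^1·(≡7), b=29^1·(≡27) mod 29; (7|29)=+1, (27|29)=-1; (−1)^{1·1·14}·(+1)^1·(-1)^1 = -1.
v=19: a=19^2·(≡12), b=19^3·(≡4) mod 19; (12|19)=-1, (4|19)=+1; (−1)^{2·3·9}·(-1)^3·(+1)^2 = -1.
v=2: v_2(a)=0, v_2(b)=-2; units ≡ 1, 3 (mod 8); ε·ε+αω+βω = 0·1+0·1+-2·0 ≡ 0  ⇒  (a,b)_2 = +1.
v=37: a=37^3·(≡9), b=37^4·(≡30) mod 37; (9|37)=+1, (30|37)=+1; (−1)^{3·4·18}·(+1)^4·(+1)^3 = +1.
v=23: a=23^2·(≡4), b=23^3·(≡9) mod 23; (4|23)=+1, (9|23)=+1; (−1)^{2·3·11}·(+1)^3·(+1)^2 = +1.
v=31: a=31^2·(≡22), b=31^3·(≡4) mod 31; (22|31)=-1, (4|31)=+1; (−1)^{2·3·15}·(-1)^3·(+1)^2 = -1.
Ram(-41847, -1178589) = {19, 29, 31, ∞}; no ℚ_19-point on the conic.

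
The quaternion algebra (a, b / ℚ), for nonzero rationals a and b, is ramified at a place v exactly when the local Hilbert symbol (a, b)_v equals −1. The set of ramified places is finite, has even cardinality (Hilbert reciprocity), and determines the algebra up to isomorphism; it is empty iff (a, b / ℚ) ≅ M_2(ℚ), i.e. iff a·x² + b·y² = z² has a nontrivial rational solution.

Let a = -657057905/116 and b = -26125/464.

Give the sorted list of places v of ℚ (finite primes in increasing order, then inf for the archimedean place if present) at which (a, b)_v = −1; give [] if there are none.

Mod squares: a ≡ -1077205, b ≡ -30305. Check v ∈ {∞, 2, 5, 7, 11, 17, 19, 23, 29}.
v=∞: -1077205 < 0 and -30305 < 0  ⇒  (a,b)_∞ = -1.
v=5: a=5^1·(≡4), b=5^3·(≡4) mod 5; (4|5)=+1, (4|5)=+1; (−1)^{1·3·2}·(+1)^3·(+1)^1 = +1.
v=17: a=17^1·(≡10), b=17^0·(≡11) mod 17; (10|17)=-1, (11|17)=-1; (−1)^{1·0·8}·(-1)^0·(-1)^1 = -1.
v=7: a=7^2·(≡4), b=7^0·(≡3) mod 7; (4|7)=+1, (3|7)=-1; (−1)^{2·0·3}·(+1)^0·(-1)^2 = +1.
v=2: v_2(a)=-2, v_2(b)=-4; units ≡ 3, 7 (mod 8); ε·ε+αω+βω = 1·1+-2·0+-4·1 ≡ 1  ⇒  (a,b)_2 = -1.
v=29: a=29^-1·(≡28), b=29^-1·(≡22) mod 29; (28|29)=+1, (22|29)=+1; (−1)^{-1·-1·14}·(+1)^-1·(+1)^-1 = +1.
v=23: a=23^1·(≡13), b=23^0·(≡18) mod 23; (13|23)=+1, (18|23)=+1; (−1)^{1·0·11}·(+1)^0·(+1)^1 = +1.
v=11: a=11^0·(≡4), b=11^1·(≡6) mod 11; (4|11)=+1, (6|11)=-1; (−1)^{0·1·5}·(+1)^1·(-1)^0 = +1.
v=19: a=19^3·(≡11), b=19^1·(≡11) mod 19; (11|19)=+1, (11|19)=+1; (−1)^{3·1·9}·(+1)^1·(+1)^3 = -1.
Ram(-1077205, -30305) = {2, 17, 19, ∞}; no ℚ_2-point on the conic.

[2, 17, 19, inf]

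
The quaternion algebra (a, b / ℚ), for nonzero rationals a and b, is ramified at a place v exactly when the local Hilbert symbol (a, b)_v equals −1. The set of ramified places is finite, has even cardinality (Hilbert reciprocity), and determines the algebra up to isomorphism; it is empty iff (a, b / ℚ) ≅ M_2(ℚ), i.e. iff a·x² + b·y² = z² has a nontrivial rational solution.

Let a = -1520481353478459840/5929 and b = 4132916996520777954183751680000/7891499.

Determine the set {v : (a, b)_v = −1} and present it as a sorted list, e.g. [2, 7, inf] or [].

(a, b) ≡ (-615, 404547) mod (ℚ^×)²; places V = {2, 3, 5, 7, 11, 13, 23, 41, ∞}.
(a,b)_23: α=2, u≡4; β=3, v≡17 (mod 23); (4|23)=+1, (17|23)=-1; sign (−1)^0·+1^3·-1^2 = +1.
(a,b)_2: α=6, β=14; u≡1, v≡3 (mod 8); ε(u)ε(v)=0·1, αω(v)=6·1, βω(u)=14·0; sum ≡ 0  ⇒  +1.
(a,b)_3: α=3, u≡2; β=3, v≡2 (mod 3); (2|3)=-1, (2|3)=-1; sign (−1)^1·-1^3·-1^3 = -1.
(a,b)_7: α=-2, u≡4; β=-2, v≡3 (mod 7); (4|7)=+1, (3|7)=-1; sign (−1)^0·+1^-2·-1^-2 = +1.
(a,b)_41: α=3, u≡26; β=5, v≡13 (mod 41); (26|41)=-1, (13|41)=-1; sign (−1)^0·-1^5·-1^3 = +1.
(a,b)_11: α=-2, u≡1; β=-5, v≡5 (mod 11); (1|11)=+1, (5|11)=+1; sign (−1)^0·+1^-5·+1^-2 = +1.
(a,b)_13: α=6, u≡9; β=9, v≡3 (mod 13); (9|13)=+1, (3|13)=+1; sign (−1)^0·+1^9·+1^6 = +1.
(a,b)_5: α=1, u≡3; β=4, v≡2 (mod 5); (3|5)=-1, (2|5)=-1; sign (−1)^0·-1^4·-1^1 = -1.
(a,b)_∞: sgn(-615)=−, sgn(404547)=+, so +1.
(-615, 404547 / ℚ) ramifies at {3, 5}: a division algebra.

[3, 5]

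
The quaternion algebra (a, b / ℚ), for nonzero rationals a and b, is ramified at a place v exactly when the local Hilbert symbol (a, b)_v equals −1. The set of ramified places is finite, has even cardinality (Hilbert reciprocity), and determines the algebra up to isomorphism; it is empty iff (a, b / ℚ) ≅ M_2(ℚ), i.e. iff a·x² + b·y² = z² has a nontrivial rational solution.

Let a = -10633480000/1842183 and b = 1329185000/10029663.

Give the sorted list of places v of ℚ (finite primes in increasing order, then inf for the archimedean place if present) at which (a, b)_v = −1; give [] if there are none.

Mod squares: a ≡ -91, b ≡ 182. Check v ∈ {∞, 2, 3, 5, 7, 11, 13, 19}.
v=∞: -91 < 0 and 182 > 0  ⇒  (a,b)_∞ = +1.
v=19: a=19^-2·(≡5), b=19^-2·(≡1) mod 19; (5|19)=+1, (1|19)=+1; (−1)^{-2·-2·9}·(+1)^-2·(+1)^-2 = +1.
v=7: a=7^-1·(≡1), b=7^-3·(≡5) mod 7; (1|7)=+1, (5|7)=-1; (−1)^{-1·-3·3}·(+1)^-3·(-1)^-1 = +1.
v=5: a=5^4·(≡4), b=5^4·(≡2) mod 5; (4|5)=+1, (2|5)=-1; (−1)^{4·4·2}·(+1)^4·(-1)^4 = +1.
v=3: a=3^-6·(≡2), b=3^-4·(≡2) mod 3; (2|3)=-1, (2|3)=-1; (−1)^{-6·-4·1}·(-1)^-4·(-1)^-6 = +1.
v=2: v_2(a)=6, v_2(b)=3; units ≡ 5, 3 (mod 8); ε·ε+αω+βω = 0·1+6·1+3·1 ≡ 1  ⇒  (a,b)_2 = -1.
v=13: a=13^3·(≡6), b=13^3·(≡12) mod 13; (6|13)=-1, (12|13)=+1; (−1)^{3·3·6}·(-1)^3·(+1)^3 = -1.
v=11: a=11^2·(≡6), b=11^2·(≡8) mod 11; (6|11)=-1, (8|11)=-1; (−1)^{2·2·5}·(-1)^2·(-1)^2 = +1.
|Ram(-91, 182)| = 2, even; anisotropic at {2, 13}.

[2, 13]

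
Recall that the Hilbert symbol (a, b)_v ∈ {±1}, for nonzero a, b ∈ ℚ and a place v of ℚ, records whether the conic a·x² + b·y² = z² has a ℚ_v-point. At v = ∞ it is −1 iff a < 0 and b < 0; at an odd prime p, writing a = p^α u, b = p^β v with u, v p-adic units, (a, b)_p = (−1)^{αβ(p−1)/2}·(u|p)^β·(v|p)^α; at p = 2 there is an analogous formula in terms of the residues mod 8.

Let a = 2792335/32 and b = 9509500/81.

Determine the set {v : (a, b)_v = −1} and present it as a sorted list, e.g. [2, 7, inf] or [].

(a, b) ≡ (15470, 95095) mod (ℚ^×)²; places V = {2, 3, 5, 7, 11, 13, 17, 19, ∞}.
(a,b)_7: α=1, u≡6; β=1, v≡6 (mod 7); (6|7)=-1, (6|7)=-1; sign (−1)^1·-1^1·-1^1 = -1.
(a,b)_11: α=0, u≡4; β=1, v≡8 (mod 11); (4|11)=+1, (8|11)=-1; sign (−1)^0·+1^1·-1^0 = +1.
(a,b)_5: α=1, u≡1; β=3, v≡1 (mod 5); (1|5)=+1, (1|5)=+1; sign (−1)^0·+1^3·+1^1 = +1.
(a,b)_13: α=1, u≡8; β=1, v≡1 (mod 13); (8|13)=-1, (1|13)=+1; sign (−1)^0·-1^1·+1^1 = -1.
(a,b)_17: α=1, u≡8; β=0, v≡7 (mod 17); (8|17)=+1, (7|17)=-1; sign (−1)^0·+1^0·-1^1 = -1.
(a,b)_∞: sgn(15470)=+, sgn(95095)=+, so +1.
(a,b)_3: α=0, u≡2; β=-4, v≡1 (mod 3); (2|3)=-1, (1|3)=+1; sign (−1)^0·-1^-4·+1^0 = +1.
(a,b)_19: α=2, u≡6; β=1, v≡8 (mod 19); (6|19)=+1, (8|19)=-1; sign (−1)^0·+1^1·-1^2 = +1.
(a,b)_2: α=-5, β=2; u≡7, v≡7 (mod 8); ε(u)ε(v)=1·1, αω(v)=-5·0, βω(u)=2·0; sum ≡ 1  ⇒  -1.
Ram(15470, 95095) = {2, 7, 13, 17}; no ℚ_2-point on the conic.

[2, 7, 13, 17]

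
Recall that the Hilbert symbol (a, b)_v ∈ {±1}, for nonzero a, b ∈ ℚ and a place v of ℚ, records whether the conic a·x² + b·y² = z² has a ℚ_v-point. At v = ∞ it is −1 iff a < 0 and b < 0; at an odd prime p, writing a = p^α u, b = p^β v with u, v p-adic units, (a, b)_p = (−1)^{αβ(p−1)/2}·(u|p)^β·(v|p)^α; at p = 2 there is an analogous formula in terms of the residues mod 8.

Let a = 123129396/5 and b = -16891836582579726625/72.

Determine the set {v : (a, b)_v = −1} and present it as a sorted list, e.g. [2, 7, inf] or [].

(a, b) ≡ (1900145, -77330) mod (ℚ^×)²; places V = {2, 3, 5, 11, 13, 19, 23, 31, 37, 41, ∞}.
(a,b)_3: α=4, u≡2; β=-2, v≡1 (mod 3); (2|3)=-1, (1|3)=+1; sign (−1)^0·-1^-2·+1^4 = +1.
(a,b)_37: α=0, u≡26; β=1, v≡23 (mod 37); (26|37)=+1, (23|37)=-1; sign (−1)^0·+1^1·-1^0 = +1.
(a,b)_41: α=1, u≡14; β=2, v≡33 (mod 41); (14|41)=-1, (33|41)=+1; sign (−1)^0·-1^2·+1^1 = +1.
(a,b)_11: α=0, u≡1; β=3, v≡8 (mod 11); (1|11)=+1, (8|11)=-1; sign (−1)^0·+1^3·-1^0 = +1.
(a,b)_∞: sgn(1900145)=+, sgn(-77330)=−, so +1.
(a,b)_23: α=1, u≡22; β=2, v≡19 (mod 23); (22|23)=-1, (19|23)=-1; sign (−1)^0·-1^2·-1^1 = -1.
(a,b)_5: α=-1, u≡1; β=3, v≡1 (mod 5); (1|5)=+1, (1|5)=+1; sign (−1)^0·+1^3·+1^-1 = +1.
(a,b)_31: α=1, u≡2; β=2, v≡11 (mod 31); (2|31)=+1, (11|31)=-1; sign (−1)^0·+1^2·-1^1 = -1.
(a,b)_19: α=0, u≡2; β=1, v≡10 (mod 19); (2|19)=-1, (10|19)=-1; sign (−1)^0·-1^1·-1^0 = -1.
(a,b)_2: α=2, β=-3; u≡1, v≡7 (mod 8); ε(u)ε(v)=0·1, αω(v)=2·0, βω(u)=-3·0; sum ≡ 0  ⇒  +1.
(a,b)_13: α=1, u≡6; β=2, v≡7 (mod 13); (6|13)=-1, (7|13)=-1; sign (−1)^0·-1^2·-1^1 = -1.
|Ram(1900145, -77330)| = 4, even; anisotropic at {13, 19, 23, 31}.

[13, 19, 23, 31]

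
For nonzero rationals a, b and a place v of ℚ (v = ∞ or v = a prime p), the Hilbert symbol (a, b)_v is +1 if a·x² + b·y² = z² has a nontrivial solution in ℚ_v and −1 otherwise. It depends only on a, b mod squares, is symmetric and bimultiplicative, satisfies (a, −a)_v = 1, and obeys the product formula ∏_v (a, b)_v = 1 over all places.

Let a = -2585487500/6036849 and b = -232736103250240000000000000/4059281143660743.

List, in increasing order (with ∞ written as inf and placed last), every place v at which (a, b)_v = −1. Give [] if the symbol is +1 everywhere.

(a, b) ≡ (-1955, -595) mod (ℚ^×)²; places V = {2, 3, 5, 7, 11, 13, 17, 23, ∞}.
(a,b)_2: α=2, β=18; u≡5, v≡5 (mod 8); ε(u)ε(v)=0·0, αω(v)=2·1, βω(u)=18·1; sum ≡ 0  ⇒  +1.
(a,b)_5: α=5, u≡1; β=13, v≡4 (mod 5); (1|5)=+1, (4|5)=+1; sign (−1)^0·+1^13·+1^5 = +1.
(a,b)_13: α=-2, u≡8; β=-2, v≡12 (mod 13); (8|13)=-1, (12|13)=+1; sign (−1)^0·-1^-2·+1^-2 = +1.
(a,b)_∞: sgn(-1955)=−, sgn(-595)=−, so -1.
(a,b)_7: α=-2, u≡6; β=-3, v≡5 (mod 7); (6|7)=-1, (5|7)=-1; sign (−1)^0·-1^-3·-1^-2 = -1.
(a,b)_17: α=1, u≡15; β=3, v≡4 (mod 17); (15|17)=+1, (4|17)=+1; sign (−1)^0·+1^3·+1^1 = +1.
(a,b)_11: α=0, u≡4; β=-4, v≡7 (mod 11); (4|11)=+1, (7|11)=-1; sign (−1)^0·+1^-4·-1^0 = +1.
(a,b)_3: α=-6, u≡1; β=-14, v≡2 (mod 3); (1|3)=+1, (2|3)=-1; sign (−1)^0·+1^-14·-1^-6 = +1.
(a,b)_23: α=3, u≡7; β=6, v≡1 (mod 23); (7|23)=-1, (1|23)=+1; sign (−1)^0·-1^6·+1^3 = +1.
Ram(-1955, -595) = {7, ∞}; no ℚ_7-point on the conic.

[7, inf]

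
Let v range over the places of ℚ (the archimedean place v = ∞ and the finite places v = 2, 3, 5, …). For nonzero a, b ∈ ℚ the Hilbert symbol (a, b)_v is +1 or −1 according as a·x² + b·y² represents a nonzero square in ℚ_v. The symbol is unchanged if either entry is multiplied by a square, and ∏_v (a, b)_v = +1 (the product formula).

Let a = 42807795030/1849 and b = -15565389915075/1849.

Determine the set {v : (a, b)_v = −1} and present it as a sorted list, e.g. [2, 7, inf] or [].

[2, 5, 11, 17]

(a, b) ≡ (6630, -3003) mod (ℚ^×)²; places V = {2, 3, 5, 7, 11, 13, 17, 43, ∞}.
(a,b)_∞: sgn(6630)=+, sgn(-3003)=−, so +1.
(a,b)_13: α=1, u≡10; β=1, v≡1 (mod 13); (10|13)=+1, (1|13)=+1; sign (−1)^0·+1^1·+1^1 = +1.
(a,b)_5: α=1, u≡4; β=2, v≡3 (mod 5); (4|5)=+1, (3|5)=-1; sign (−1)^0·+1^2·-1^1 = -1.
(a,b)_17: α=1, u≡16; β=2, v≡11 (mod 17); (16|17)=+1, (11|17)=-1; sign (−1)^0·+1^2·-1^1 = -1.
(a,b)_7: α=2, u≡1; β=3, v≡6 (mod 7); (1|7)=+1, (6|7)=-1; sign (−1)^0·+1^3·-1^2 = +1.
(a,b)_11: α=4, u≡8; β=5, v≡2 (mod 11); (8|11)=-1, (2|11)=-1; sign (−1)^0·-1^5·-1^4 = -1.
(a,b)_43: α=-2, u≡42; β=-2, v≡22 (mod 43); (42|43)=-1, (22|43)=-1; sign (−1)^0·-1^-2·-1^-2 = +1.
(a,b)_3: α=3, u≡2; β=1, v≡1 (mod 3); (2|3)=-1, (1|3)=+1; sign (−1)^1·-1^1·+1^3 = +1.
(a,b)_2: α=1, β=0; u≡3, v≡5 (mod 8); ε(u)ε(v)=1·0, αω(v)=1·1, βω(u)=0·1; sum ≡ 1  ⇒  -1.
Ram(6630, -3003) = {2, 5, 11, 17}; no ℚ_2-point on the conic.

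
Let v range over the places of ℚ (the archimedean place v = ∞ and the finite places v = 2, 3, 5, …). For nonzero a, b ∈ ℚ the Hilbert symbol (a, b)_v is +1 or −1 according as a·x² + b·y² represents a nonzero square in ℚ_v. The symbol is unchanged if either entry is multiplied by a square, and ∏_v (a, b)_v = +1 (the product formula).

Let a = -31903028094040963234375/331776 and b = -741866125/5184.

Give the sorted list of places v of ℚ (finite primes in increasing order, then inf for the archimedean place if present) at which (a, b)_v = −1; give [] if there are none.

(a, b) ≡ (-7, -5005) mod (ℚ^×)²; places V = {2, 3, 5, 7, 11, 13, ∞}.
(a,b)_7: α=9, u≡5; β=3, v≡5 (mod 7); (5|7)=-1, (5|7)=-1; sign (−1)^1·-1^3·-1^9 = -1.
(a,b)_5: α=6, u≡3; β=3, v≡4 (mod 5); (3|5)=-1, (4|5)=+1; sign (−1)^0·-1^3·+1^6 = -1.
(a,b)_13: α=4, u≡6; β=1, v≡6 (mod 13); (6|13)=-1, (6|13)=-1; sign (−1)^0·-1^1·-1^4 = -1.
(a,b)_3: α=-4, u≡2; β=-4, v≡2 (mod 3); (2|3)=-1, (2|3)=-1; sign (−1)^0·-1^-4·-1^-4 = +1.
(a,b)_2: α=-12, β=-6; u≡1, v≡3 (mod 8); ε(u)ε(v)=0·1, αω(v)=-12·1, βω(u)=-6·0; sum ≡ 0  ⇒  +1.
(a,b)_11: α=6, u≡4; β=3, v≡2 (mod 11); (4|11)=+1, (2|11)=-1; sign (−1)^0·+1^3·-1^6 = +1.
(a,b)_∞: sgn(-7)=−, sgn(-5005)=−, so -1.
Ram(-7, -5005) = {5, 7, 13, ∞}; no ℚ_5-point on the conic.

[5, 7, 13, inf]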